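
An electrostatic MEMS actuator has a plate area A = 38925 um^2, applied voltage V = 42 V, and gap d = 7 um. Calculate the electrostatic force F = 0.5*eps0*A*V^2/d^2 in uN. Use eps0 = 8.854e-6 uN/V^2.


Step 1: Identify parameters.
eps0 = 8.854e-6 uN/V^2, A = 38925 um^2, V = 42 V, d = 7 um
Step 2: Compute V^2 = 42^2 = 1764
Step 3: Compute d^2 = 7^2 = 49
Step 4: F = 0.5 * 8.854e-6 * 38925 * 1764 / 49
F = 6.204 uN


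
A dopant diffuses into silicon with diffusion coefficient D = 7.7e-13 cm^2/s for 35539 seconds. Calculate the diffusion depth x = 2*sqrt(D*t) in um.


Step 1: Compute D*t = 7.7e-13 * 35539 = 2.736503e-08 cm^2
Step 2: sqrt(D*t) = 1.65424e-04 cm
Step 3: x = 2 * 1.65424e-04 cm = 3.30848e-04 cm
Step 4: Convert to um (1 cm = 1e4 um): x = 3.308 um


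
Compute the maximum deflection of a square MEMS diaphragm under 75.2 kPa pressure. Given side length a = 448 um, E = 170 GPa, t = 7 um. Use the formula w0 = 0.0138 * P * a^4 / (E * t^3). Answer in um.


Step 1: Convert pressure to compatible units (E is in GPa, so P in GPa).
P = 75.2 kPa = 75.2e-6 GPa
Step 2: Compute numerator: 0.0138 * P * a^4.
a^4 = 448^4 = 40282095616
numerator = 0.0138 * 75.2e-6 * 40282095616 = 4.18031e+04
Step 3: Compute denominator: E * t^3 = 170 * 7^3 = 58310
Step 4: w0 = numerator / denominator = 4.18031e+04 / 58310 = 0.7169 um


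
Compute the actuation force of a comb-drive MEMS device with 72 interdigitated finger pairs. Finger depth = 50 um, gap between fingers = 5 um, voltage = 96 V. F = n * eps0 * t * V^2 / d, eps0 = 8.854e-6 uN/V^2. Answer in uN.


Step 1: Parameters: n=72, eps0=8.854e-6 uN/V^2, t=50 um, V=96 V, d=5 um
Step 2: V^2 = 9216
Step 3: F = 72 * 8.854e-6 * 50 * 9216 / 5
F = 58.751 uN


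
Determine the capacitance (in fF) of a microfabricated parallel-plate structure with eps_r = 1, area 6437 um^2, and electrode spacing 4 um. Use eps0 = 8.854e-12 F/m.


Step 1: Convert area to m^2: A = 6437e-12 m^2
Step 2: Convert gap to m: d = 4e-6 m
Step 3: C = eps0 * eps_r * A / d
C = 8.854e-12 * 1 * 6437e-12 / 4e-6
Step 4: Convert to fF (multiply by 1e15).
C = 14.25 fF


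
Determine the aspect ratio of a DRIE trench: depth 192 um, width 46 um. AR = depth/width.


Step 1: AR = depth / width
Step 2: AR = 192 / 46
AR = 4.2


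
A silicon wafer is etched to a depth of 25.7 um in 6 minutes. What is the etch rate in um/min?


Step 1: Etch rate = depth / time
Step 2: rate = 25.7 / 6
rate = 4.283 um/min


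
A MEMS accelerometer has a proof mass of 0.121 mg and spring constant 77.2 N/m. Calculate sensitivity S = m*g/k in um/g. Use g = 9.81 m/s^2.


Step 1: Convert mass: m = 0.121 mg = 1.21e-07 kg
Step 2: S = m * g / k = 1.21e-07 * 9.81 / 77.2
Step 3: S = 1.54e-08 m/g
Step 4: Convert to um/g: S = 0.015 um/g


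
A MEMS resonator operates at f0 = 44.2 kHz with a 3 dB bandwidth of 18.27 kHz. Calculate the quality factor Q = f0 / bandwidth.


Step 1: Q = f0 / bandwidth
Step 2: Q = 44.2 / 18.27
Q = 2.4


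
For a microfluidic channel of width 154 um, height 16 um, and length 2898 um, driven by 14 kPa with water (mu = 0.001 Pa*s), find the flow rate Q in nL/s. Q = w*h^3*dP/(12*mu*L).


Step 1: Convert all dimensions to SI (meters).
w = 154e-6 m, h = 16e-6 m, L = 2898e-6 m, dP = 14e3 Pa
Step 2: Q = w * h^3 * dP / (12 * mu * L)
Q = 154e-6 * (16e-6)^3 * 14e3 / (12 * 0.001 * 2898e-6) = 2.5393881e-10 m^3/s
Step 3: Convert Q from m^3/s to nL/s (1 m^3 = 1e12 nL, so multiply by 1e12).
Q = 253.939 nL/s


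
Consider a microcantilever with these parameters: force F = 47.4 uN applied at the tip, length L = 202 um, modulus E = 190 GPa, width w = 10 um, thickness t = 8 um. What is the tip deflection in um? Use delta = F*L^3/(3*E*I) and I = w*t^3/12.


Step 1: Calculate the second moment of area.
I = w * t^3 / 12 = 10 * 8^3 / 12 = 426.6667 um^4
Step 2: Convert E to consistent units (1 GPa = 1000 uN/um^2).
E = 190 GPa = 190000 uN/um^2
Step 3: Calculate tip deflection.
delta = F * L^3 / (3 * E * I)
delta = 47.4 * 202^3 / (3 * 190000 * 426.6667)
delta = 1.6065 um


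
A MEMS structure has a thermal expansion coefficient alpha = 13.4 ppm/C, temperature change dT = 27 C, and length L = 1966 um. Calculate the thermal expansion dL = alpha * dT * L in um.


Step 1: Convert CTE: alpha = 13.4 ppm/C = 13.4e-6 /C
Step 2: dL = 13.4e-6 * 27 * 1966
dL = 0.7113 um


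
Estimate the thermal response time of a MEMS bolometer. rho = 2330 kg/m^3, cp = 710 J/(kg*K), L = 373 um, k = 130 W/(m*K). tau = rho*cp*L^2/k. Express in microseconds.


Step 1: Convert L to m: L = 373e-6 m
Step 2: L^2 = (373e-6)^2 = 1.39129e-07 m^2
Step 3: tau = 2330 * 710 * 1.39129e-07 / 130 = 1.77047e-03 s
Step 4: Convert to microseconds (multiply by 1e6).
tau = 1770.47 us


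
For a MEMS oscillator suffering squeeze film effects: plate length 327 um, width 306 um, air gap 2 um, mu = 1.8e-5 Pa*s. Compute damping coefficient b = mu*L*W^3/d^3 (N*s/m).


Step 1: Convert to SI.
L = 327e-6 m, W = 306e-6 m, d = 2e-6 m
Step 2: W^3 = (306e-6)^3 = 2.87e-11 m^3
Step 3: d^3 = (2e-6)^3 = 8.00e-18 m^3
Step 4: b = 1.8e-5 * 327e-6 * 2.87e-11 / 8.00e-18
b = 2.11e-02 N*s/m


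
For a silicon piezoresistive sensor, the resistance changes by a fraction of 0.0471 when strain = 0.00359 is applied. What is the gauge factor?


Step 1: Identify values.
dR/R = 0.0471, strain = 0.00359
Step 2: GF = (dR/R) / strain = 0.0471 / 0.00359
GF = 13.1


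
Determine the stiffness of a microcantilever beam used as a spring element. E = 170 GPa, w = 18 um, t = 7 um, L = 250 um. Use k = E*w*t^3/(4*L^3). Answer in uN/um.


Step 1: Convert E to consistent units (1 GPa = 1000 uN/um^2).
E = 170 GPa = 170000 uN/um^2
Step 2: Compute t^3 = 7^3 = 343
Step 3: Compute L^3 = 250^3 = 15625000
Step 4: k = 170000 * 18 * 343 / (4 * 15625000)
k = 16.7933 uN/um


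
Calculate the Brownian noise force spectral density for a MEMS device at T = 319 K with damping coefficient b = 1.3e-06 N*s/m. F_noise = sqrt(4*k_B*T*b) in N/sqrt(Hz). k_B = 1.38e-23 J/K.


Step 1: Compute 4 * k_B * T * b
= 4 * 1.38e-23 * 319 * 1.3e-06
= 2.2891e-26 N^2/Hz
Step 2: F_noise = sqrt(2.2891e-26)
F_noise = 1.51e-13 N/sqrt(Hz)


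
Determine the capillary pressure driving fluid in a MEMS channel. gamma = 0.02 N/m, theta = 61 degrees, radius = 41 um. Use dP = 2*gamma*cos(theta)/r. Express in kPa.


Step 1: cos(61 deg) = 0.4848
Step 2: Convert r to m: r = 41e-6 m
Step 3: dP = 2 * 0.02 * 0.4848 / 41e-6 = 473.0 Pa
Step 4: Convert Pa to kPa (divide by 1000).
dP = 0.47 kPa


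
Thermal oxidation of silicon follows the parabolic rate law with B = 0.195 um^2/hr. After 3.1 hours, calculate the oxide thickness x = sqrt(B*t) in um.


Step 1: Compute B*t = 0.195 * 3.1 = 0.6045
Step 2: x = sqrt(0.6045)
x = 0.777 um


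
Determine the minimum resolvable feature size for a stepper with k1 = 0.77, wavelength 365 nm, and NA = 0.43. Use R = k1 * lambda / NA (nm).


Step 1: Identify values: k1 = 0.77, lambda = 365 nm, NA = 0.43
Step 2: R = k1 * lambda / NA
R = 0.77 * 365 / 0.43
R = 653.6 nm


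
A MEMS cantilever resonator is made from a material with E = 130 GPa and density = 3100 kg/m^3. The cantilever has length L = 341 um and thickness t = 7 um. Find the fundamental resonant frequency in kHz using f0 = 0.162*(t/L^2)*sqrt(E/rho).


Step 1: Convert units to SI.
t_SI = 7e-6 m, L_SI = 341e-6 m
Step 2: Calculate sqrt(E/rho).
sqrt(130e9 / 3100) = 6475.76 m/s
Step 3: Compute f0.
f0 = 0.162 * 7e-6 / (341e-6)^2 * 6475.76 = 63153.2 Hz = 63.15 kHz


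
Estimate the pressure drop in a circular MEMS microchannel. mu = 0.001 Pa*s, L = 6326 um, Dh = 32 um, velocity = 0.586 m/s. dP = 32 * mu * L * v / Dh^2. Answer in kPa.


Step 1: Convert to SI: L = 6326e-6 m, Dh = 32e-6 m
Step 2: dP = 32 * 0.001 * 6326e-6 * 0.586 / (32e-6)^2
Step 3: dP = 115844.88 Pa
Step 4: Convert to kPa: dP = 115.84 kPa


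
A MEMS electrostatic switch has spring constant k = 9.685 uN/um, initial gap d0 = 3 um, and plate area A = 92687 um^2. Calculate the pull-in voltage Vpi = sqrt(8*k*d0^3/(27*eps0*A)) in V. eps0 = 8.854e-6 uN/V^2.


Step 1: Compute numerator: 8 * k * d0^3 = 8 * 9.685 * 3^3 = 2091.96
Step 2: Compute denominator: 27 * eps0 * A = 27 * 8.854e-6 * 92687 = 22.157569
Step 3: Vpi = sqrt(2091.96 / 22.157569)
Vpi = 9.72 V


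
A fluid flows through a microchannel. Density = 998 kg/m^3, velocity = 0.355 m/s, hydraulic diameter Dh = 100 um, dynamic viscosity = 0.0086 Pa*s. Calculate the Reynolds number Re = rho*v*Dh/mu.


Step 1: Convert Dh to meters: Dh = 100e-6 m
Step 2: Re = rho * v * Dh / mu
Re = 998 * 0.355 * 100e-6 / 0.0086
Re = 4.12


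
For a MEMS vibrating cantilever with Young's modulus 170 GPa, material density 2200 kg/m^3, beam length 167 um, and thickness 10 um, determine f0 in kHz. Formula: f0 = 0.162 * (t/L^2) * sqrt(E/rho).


Step 1: Convert units to SI.
t_SI = 10e-6 m, L_SI = 167e-6 m
Step 2: Calculate sqrt(E/rho).
sqrt(170e9 / 2200) = 8790.49 m/s
Step 3: Compute f0.
f0 = 0.162 * 10e-6 / (167e-6)^2 * 8790.49 = 510616.9 Hz = 510.62 kHz


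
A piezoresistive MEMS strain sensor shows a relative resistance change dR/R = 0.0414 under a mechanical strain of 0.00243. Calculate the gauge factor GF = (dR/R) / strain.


Step 1: Identify values.
dR/R = 0.0414, strain = 0.00243
Step 2: GF = (dR/R) / strain = 0.0414 / 0.00243
GF = 17.0


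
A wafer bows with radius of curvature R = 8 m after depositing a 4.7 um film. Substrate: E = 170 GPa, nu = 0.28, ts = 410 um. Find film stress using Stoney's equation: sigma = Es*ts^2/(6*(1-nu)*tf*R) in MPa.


Step 1: Compute numerator: Es * ts^2 = 170 * 410^2 = 28577000 (GPa*um^2)
Step 2: Compute denominator (R in um): 6*(1-nu)*tf*R = 6*0.72*4.7*8e6 = 162432000.0 (um^2)
Step 3: sigma (GPa) = 28577000 / 162432000.0 = 1.75932e-01 GPa
Step 4: Convert to MPa (x1000): sigma = 175.9 MPa


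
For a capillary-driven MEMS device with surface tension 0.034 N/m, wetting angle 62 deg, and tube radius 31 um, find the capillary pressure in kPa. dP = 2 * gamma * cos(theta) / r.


Step 1: cos(62 deg) = 0.4695
Step 2: Convert r to m: r = 31e-6 m
Step 3: dP = 2 * 0.034 * 0.4695 / 31e-6 = 1029.9 Pa
Step 4: Convert Pa to kPa (divide by 1000).
dP = 1.03 kPa


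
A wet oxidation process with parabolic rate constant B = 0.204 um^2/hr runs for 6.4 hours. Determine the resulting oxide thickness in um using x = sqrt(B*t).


Step 1: Compute B*t = 0.204 * 6.4 = 1.3056
Step 2: x = sqrt(1.3056)
x = 1.143 um


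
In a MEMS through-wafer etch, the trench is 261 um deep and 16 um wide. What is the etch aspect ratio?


Step 1: AR = depth / width
Step 2: AR = 261 / 16
AR = 16.3


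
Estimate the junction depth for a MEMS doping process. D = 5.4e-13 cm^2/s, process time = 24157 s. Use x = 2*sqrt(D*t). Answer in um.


Step 1: Compute D*t = 5.4e-13 * 24157 = 1.304478e-08 cm^2
Step 2: sqrt(D*t) = 1.14214e-04 cm
Step 3: x = 2 * 1.14214e-04 cm = 2.28428e-04 cm
Step 4: Convert to um (1 cm = 1e4 um): x = 2.284 um


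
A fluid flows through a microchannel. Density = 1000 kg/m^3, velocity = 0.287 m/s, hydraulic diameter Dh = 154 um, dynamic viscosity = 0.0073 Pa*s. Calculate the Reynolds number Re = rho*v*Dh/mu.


Step 1: Convert Dh to meters: Dh = 154e-6 m
Step 2: Re = rho * v * Dh / mu
Re = 1000 * 0.287 * 154e-6 / 0.0073
Re = 6.055


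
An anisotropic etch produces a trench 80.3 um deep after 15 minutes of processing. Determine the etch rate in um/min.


Step 1: Etch rate = depth / time
Step 2: rate = 80.3 / 15
rate = 5.353 um/min


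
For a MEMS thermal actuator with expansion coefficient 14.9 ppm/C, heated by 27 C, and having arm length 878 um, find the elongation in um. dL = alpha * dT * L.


Step 1: Convert CTE: alpha = 14.9 ppm/C = 14.9e-6 /C
Step 2: dL = 14.9e-6 * 27 * 878
dL = 0.3532 um


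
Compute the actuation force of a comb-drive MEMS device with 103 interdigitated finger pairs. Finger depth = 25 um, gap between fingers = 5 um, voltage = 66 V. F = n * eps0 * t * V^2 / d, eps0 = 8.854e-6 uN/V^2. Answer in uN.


Step 1: Parameters: n=103, eps0=8.854e-6 uN/V^2, t=25 um, V=66 V, d=5 um
Step 2: V^2 = 4356
Step 3: F = 103 * 8.854e-6 * 25 * 4356 / 5
F = 19.863 uN


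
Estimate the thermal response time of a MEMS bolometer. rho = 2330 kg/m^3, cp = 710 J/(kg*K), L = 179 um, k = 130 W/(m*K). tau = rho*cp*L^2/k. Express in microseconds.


Step 1: Convert L to m: L = 179e-6 m
Step 2: L^2 = (179e-6)^2 = 3.2041e-08 m^2
Step 3: tau = 2330 * 710 * 3.2041e-08 / 130 = 4.0773405e-04 s
Step 4: Convert to microseconds (multiply by 1e6).
tau = 407.734 us


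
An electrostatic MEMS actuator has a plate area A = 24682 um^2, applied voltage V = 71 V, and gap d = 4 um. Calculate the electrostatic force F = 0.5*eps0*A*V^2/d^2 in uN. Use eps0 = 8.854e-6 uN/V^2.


Step 1: Identify parameters.
eps0 = 8.854e-6 uN/V^2, A = 24682 um^2, V = 71 V, d = 4 um
Step 2: Compute V^2 = 71^2 = 5041
Step 3: Compute d^2 = 4^2 = 16
Step 4: F = 0.5 * 8.854e-6 * 24682 * 5041 / 16
F = 34.426 uN


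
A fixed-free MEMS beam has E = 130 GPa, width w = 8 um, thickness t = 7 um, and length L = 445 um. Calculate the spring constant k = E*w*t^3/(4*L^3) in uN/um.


Step 1: Convert E to consistent units (1 GPa = 1000 uN/um^2).
E = 130 GPa = 130000 uN/um^2
Step 2: Compute t^3 = 7^3 = 343
Step 3: Compute L^3 = 445^3 = 88121125
Step 4: k = 130000 * 8 * 343 / (4 * 88121125)
k = 1.012 uN/um


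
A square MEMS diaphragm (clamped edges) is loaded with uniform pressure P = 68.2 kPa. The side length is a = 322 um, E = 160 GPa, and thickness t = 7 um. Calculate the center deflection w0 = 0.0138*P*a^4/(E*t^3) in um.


Step 1: Convert pressure to compatible units (E is in GPa, so P in GPa).
P = 68.2 kPa = 68.2e-6 GPa
Step 2: Compute numerator: 0.0138 * P * a^4.
a^4 = 322^4 = 10750371856
numerator = 0.0138 * 68.2e-6 * 10750371856 = 1.01178e+04
Step 3: Compute denominator: E * t^3 = 160 * 7^3 = 54880
Step 4: w0 = numerator / denominator = 1.01178e+04 / 54880 = 0.1844 um


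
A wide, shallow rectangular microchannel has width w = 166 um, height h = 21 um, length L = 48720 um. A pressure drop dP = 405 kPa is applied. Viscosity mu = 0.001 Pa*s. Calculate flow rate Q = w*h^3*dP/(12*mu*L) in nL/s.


Step 1: Convert all dimensions to SI (meters).
w = 166e-6 m, h = 21e-6 m, L = 48720e-6 m, dP = 405e3 Pa
Step 2: Q = w * h^3 * dP / (12 * mu * L)
Q = 166e-6 * (21e-6)^3 * 405e3 / (12 * 0.001 * 48720e-6) = 1.06495797e-09 m^3/s
Step 3: Convert Q from m^3/s to nL/s (1 m^3 = 1e12 nL, so multiply by 1e12).
Q = 1064.958 nL/s


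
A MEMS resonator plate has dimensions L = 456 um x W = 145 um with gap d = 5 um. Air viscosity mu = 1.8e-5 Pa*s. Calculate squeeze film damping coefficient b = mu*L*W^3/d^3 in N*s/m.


Step 1: Convert to SI.
L = 456e-6 m, W = 145e-6 m, d = 5e-6 m
Step 2: W^3 = (145e-6)^3 = 3.05e-12 m^3
Step 3: d^3 = (5e-6)^3 = 1.25e-16 m^3
Step 4: b = 1.8e-5 * 456e-6 * 3.05e-12 / 1.25e-16
b = 2.00e-04 N*s/m


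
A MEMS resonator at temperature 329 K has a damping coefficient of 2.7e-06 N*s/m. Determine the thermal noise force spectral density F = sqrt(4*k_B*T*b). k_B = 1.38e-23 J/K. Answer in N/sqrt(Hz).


Step 1: Compute 4 * k_B * T * b
= 4 * 1.38e-23 * 329 * 2.7e-06
= 4.9034e-26 N^2/Hz
Step 2: F_noise = sqrt(4.9034e-26)
F_noise = 2.21e-13 N/sqrt(Hz)


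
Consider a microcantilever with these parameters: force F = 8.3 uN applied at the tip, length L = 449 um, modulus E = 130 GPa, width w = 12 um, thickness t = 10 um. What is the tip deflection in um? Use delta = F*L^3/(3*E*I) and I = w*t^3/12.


Step 1: Calculate the second moment of area.
I = w * t^3 / 12 = 12 * 10^3 / 12 = 1000.0 um^4
Step 2: Convert E to consistent units (1 GPa = 1000 uN/um^2).
E = 130 GPa = 130000 uN/um^2
Step 3: Calculate tip deflection.
delta = F * L^3 / (3 * E * I)
delta = 8.3 * 449^3 / (3 * 130000 * 1000.0)
delta = 1.9264 um


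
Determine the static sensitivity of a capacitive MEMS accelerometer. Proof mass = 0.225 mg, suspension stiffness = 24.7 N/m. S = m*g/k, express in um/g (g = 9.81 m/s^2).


Step 1: Convert mass: m = 0.225 mg = 2.25e-07 kg
Step 2: S = m * g / k = 2.25e-07 * 9.81 / 24.7
Step 3: S = 8.94e-08 m/g
Step 4: Convert to um/g: S = 0.089 um/g


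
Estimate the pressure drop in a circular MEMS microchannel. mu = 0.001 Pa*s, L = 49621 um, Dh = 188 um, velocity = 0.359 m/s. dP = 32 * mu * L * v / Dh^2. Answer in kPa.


Step 1: Convert to SI: L = 49621e-6 m, Dh = 188e-6 m
Step 2: dP = 32 * 0.001 * 49621e-6 * 0.359 / (188e-6)^2
Step 3: dP = 16128.51 Pa
Step 4: Convert to kPa: dP = 16.13 kPa


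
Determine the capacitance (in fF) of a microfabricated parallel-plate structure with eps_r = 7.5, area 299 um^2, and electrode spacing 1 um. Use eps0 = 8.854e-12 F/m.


Step 1: Convert area to m^2: A = 299e-12 m^2
Step 2: Convert gap to m: d = 1e-6 m
Step 3: C = eps0 * eps_r * A / d
C = 8.854e-12 * 7.5 * 299e-12 / 1e-6
Step 4: Convert to fF (multiply by 1e15).
C = 19.86 fF


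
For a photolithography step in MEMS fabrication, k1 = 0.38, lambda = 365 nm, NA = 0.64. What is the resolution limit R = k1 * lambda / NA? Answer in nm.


Step 1: Identify values: k1 = 0.38, lambda = 365 nm, NA = 0.64
Step 2: R = k1 * lambda / NA
R = 0.38 * 365 / 0.64
R = 216.7 nm


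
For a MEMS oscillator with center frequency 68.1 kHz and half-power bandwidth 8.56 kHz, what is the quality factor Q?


Step 1: Q = f0 / bandwidth
Step 2: Q = 68.1 / 8.56
Q = 8.0


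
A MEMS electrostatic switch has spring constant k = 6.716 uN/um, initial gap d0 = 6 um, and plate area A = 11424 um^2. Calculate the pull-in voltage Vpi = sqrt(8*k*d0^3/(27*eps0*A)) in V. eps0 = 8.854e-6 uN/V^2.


Step 1: Compute numerator: 8 * k * d0^3 = 8 * 6.716 * 6^3 = 11605.248
Step 2: Compute denominator: 27 * eps0 * A = 27 * 8.854e-6 * 11424 = 2.730999
Step 3: Vpi = sqrt(11605.248 / 2.730999)
Vpi = 65.19 V


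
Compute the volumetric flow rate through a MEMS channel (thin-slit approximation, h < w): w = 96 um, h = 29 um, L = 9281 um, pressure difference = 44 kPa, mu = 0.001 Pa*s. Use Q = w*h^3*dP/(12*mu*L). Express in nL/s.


Step 1: Convert all dimensions to SI (meters).
w = 96e-6 m, h = 29e-6 m, L = 9281e-6 m, dP = 44e3 Pa
Step 2: Q = w * h^3 * dP / (12 * mu * L)
Q = 96e-6 * (29e-6)^3 * 44e3 / (12 * 0.001 * 9281e-6) = 9.25e-10 m^3/s
Step 3: Convert Q from m^3/s to nL/s (1 m^3 = 1e12 nL, so multiply by 1e12).
Q = 925.0 nL/s


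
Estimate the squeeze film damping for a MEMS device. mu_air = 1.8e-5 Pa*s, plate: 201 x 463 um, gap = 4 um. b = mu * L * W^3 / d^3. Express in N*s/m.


Step 1: Convert to SI.
L = 201e-6 m, W = 463e-6 m, d = 4e-6 m
Step 2: W^3 = (463e-6)^3 = 9.93e-11 m^3
Step 3: d^3 = (4e-6)^3 = 6.40e-17 m^3
Step 4: b = 1.8e-5 * 201e-6 * 9.93e-11 / 6.40e-17
b = 5.61e-03 N*s/m


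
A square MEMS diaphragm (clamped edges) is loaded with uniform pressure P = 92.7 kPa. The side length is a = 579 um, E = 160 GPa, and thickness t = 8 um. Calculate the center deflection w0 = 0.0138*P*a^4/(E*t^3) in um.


Step 1: Convert pressure to compatible units (E is in GPa, so P in GPa).
P = 92.7 kPa = 92.7e-6 GPa
Step 2: Compute numerator: 0.0138 * P * a^4.
a^4 = 579^4 = 112386528081
numerator = 0.0138 * 92.7e-6 * 112386528081 = 1.43772e+05
Step 3: Compute denominator: E * t^3 = 160 * 8^3 = 81920
Step 4: w0 = numerator / denominator = 1.43772e+05 / 81920 = 1.755 um


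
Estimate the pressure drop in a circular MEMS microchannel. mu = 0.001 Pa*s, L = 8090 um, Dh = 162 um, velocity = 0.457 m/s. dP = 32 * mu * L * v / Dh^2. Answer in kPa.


Step 1: Convert to SI: L = 8090e-6 m, Dh = 162e-6 m
Step 2: dP = 32 * 0.001 * 8090e-6 * 0.457 / (162e-6)^2
Step 3: dP = 4508.01 Pa
Step 4: Convert to kPa: dP = 4.51 kPa


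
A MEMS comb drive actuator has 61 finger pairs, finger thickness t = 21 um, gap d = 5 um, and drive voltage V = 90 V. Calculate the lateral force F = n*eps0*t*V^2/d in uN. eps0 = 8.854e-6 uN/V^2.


Step 1: Parameters: n=61, eps0=8.854e-6 uN/V^2, t=21 um, V=90 V, d=5 um
Step 2: V^2 = 8100
Step 3: F = 61 * 8.854e-6 * 21 * 8100 / 5
F = 18.374 uN


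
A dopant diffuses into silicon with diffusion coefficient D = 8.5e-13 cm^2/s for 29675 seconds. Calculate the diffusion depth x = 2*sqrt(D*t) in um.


Step 1: Compute D*t = 8.5e-13 * 29675 = 2.522375e-08 cm^2
Step 2: sqrt(D*t) = 1.5882e-04 cm
Step 3: x = 2 * 1.5882e-04 cm = 3.1764e-04 cm
Step 4: Convert to um (1 cm = 1e4 um): x = 3.176 um


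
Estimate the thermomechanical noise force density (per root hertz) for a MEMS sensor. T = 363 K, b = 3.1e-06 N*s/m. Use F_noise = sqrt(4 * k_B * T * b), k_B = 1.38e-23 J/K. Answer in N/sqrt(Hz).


Step 1: Compute 4 * k_B * T * b
= 4 * 1.38e-23 * 363 * 3.1e-06
= 6.2117e-26 N^2/Hz
Step 2: F_noise = sqrt(6.2117e-26)
F_noise = 2.49e-13 N/sqrt(Hz)


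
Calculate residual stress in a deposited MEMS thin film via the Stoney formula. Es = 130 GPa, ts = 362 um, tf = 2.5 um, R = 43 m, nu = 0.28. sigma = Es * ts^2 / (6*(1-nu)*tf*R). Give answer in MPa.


Step 1: Compute numerator: Es * ts^2 = 130 * 362^2 = 17035720 (GPa*um^2)
Step 2: Compute denominator (R in um): 6*(1-nu)*tf*R = 6*0.72*2.5*43e6 = 464400000.0 (um^2)
Step 3: sigma (GPa) = 17035720 / 464400000.0 = 3.6683e-02 GPa
Step 4: Convert to MPa (x1000): sigma = 36.7 MPa


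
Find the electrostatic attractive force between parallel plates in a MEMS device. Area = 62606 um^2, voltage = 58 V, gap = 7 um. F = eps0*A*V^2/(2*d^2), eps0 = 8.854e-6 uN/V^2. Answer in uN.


Step 1: Identify parameters.
eps0 = 8.854e-6 uN/V^2, A = 62606 um^2, V = 58 V, d = 7 um
Step 2: Compute V^2 = 58^2 = 3364
Step 3: Compute d^2 = 7^2 = 49
Step 4: F = 0.5 * 8.854e-6 * 62606 * 3364 / 49
F = 19.028 uN


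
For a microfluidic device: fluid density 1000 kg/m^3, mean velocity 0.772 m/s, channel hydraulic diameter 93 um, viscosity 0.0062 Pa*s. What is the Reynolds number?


Step 1: Convert Dh to meters: Dh = 93e-6 m
Step 2: Re = rho * v * Dh / mu
Re = 1000 * 0.772 * 93e-6 / 0.0062
Re = 11.58


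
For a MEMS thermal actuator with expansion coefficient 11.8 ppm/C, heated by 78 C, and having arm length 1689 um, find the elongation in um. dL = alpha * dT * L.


Step 1: Convert CTE: alpha = 11.8 ppm/C = 11.8e-6 /C
Step 2: dL = 11.8e-6 * 78 * 1689
dL = 1.5546 um


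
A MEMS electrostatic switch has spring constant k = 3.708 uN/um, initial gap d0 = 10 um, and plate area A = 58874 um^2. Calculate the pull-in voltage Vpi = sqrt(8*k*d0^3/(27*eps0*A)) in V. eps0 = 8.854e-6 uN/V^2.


Step 1: Compute numerator: 8 * k * d0^3 = 8 * 3.708 * 10^3 = 29664.0
Step 2: Compute denominator: 27 * eps0 * A = 27 * 8.854e-6 * 58874 = 14.074301
Step 3: Vpi = sqrt(29664.0 / 14.074301)
Vpi = 45.91 V


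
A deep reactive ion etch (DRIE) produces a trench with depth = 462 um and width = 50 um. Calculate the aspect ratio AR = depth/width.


Step 1: AR = depth / width
Step 2: AR = 462 / 50
AR = 9.2


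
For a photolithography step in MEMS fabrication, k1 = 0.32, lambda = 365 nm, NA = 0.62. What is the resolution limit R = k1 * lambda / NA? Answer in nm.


Step 1: Identify values: k1 = 0.32, lambda = 365 nm, NA = 0.62
Step 2: R = k1 * lambda / NA
R = 0.32 * 365 / 0.62
R = 188.4 nm


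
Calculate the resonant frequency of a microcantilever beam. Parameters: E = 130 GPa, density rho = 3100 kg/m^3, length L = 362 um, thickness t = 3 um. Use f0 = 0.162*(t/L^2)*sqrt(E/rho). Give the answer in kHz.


Step 1: Convert units to SI.
t_SI = 3e-6 m, L_SI = 362e-6 m
Step 2: Calculate sqrt(E/rho).
sqrt(130e9 / 3100) = 6475.76 m/s
Step 3: Compute f0.
f0 = 0.162 * 3e-6 / (362e-6)^2 * 6475.76 = 24016.5 Hz = 24.02 kHz


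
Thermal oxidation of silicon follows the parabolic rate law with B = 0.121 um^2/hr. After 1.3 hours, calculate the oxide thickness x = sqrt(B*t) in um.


Step 1: Compute B*t = 0.121 * 1.3 = 0.1573
Step 2: x = sqrt(0.1573)
x = 0.397 um


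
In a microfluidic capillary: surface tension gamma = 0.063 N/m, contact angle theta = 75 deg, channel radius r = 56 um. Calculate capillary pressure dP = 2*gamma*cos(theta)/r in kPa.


Step 1: cos(75 deg) = 0.2588
Step 2: Convert r to m: r = 56e-6 m
Step 3: dP = 2 * 0.063 * 0.2588 / 56e-6 = 582.3 Pa
Step 4: Convert Pa to kPa (divide by 1000).
dP = 0.58 kPa


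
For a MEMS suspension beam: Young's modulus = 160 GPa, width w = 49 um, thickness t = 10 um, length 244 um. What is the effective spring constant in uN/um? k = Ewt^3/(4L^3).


Step 1: Convert E to consistent units (1 GPa = 1000 uN/um^2).
E = 160 GPa = 160000 uN/um^2
Step 2: Compute t^3 = 10^3 = 1000
Step 3: Compute L^3 = 244^3 = 14526784
Step 4: k = 160000 * 49 * 1000 / (4 * 14526784)
k = 134.9232 uN/um


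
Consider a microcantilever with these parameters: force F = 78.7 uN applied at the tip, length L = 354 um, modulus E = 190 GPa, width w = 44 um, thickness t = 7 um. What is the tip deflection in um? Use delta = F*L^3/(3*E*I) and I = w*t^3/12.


Step 1: Calculate the second moment of area.
I = w * t^3 / 12 = 44 * 7^3 / 12 = 1257.6667 um^4
Step 2: Convert E to consistent units (1 GPa = 1000 uN/um^2).
E = 190 GPa = 190000 uN/um^2
Step 3: Calculate tip deflection.
delta = F * L^3 / (3 * E * I)
delta = 78.7 * 354^3 / (3 * 190000 * 1257.6667)
delta = 4.8702 um


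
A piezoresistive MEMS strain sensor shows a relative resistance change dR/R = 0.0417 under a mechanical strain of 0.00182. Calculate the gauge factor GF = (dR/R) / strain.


Step 1: Identify values.
dR/R = 0.0417, strain = 0.00182
Step 2: GF = (dR/R) / strain = 0.0417 / 0.00182
GF = 22.9


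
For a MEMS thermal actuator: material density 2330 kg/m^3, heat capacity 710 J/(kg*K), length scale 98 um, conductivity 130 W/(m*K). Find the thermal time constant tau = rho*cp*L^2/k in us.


Step 1: Convert L to m: L = 98e-6 m
Step 2: L^2 = (98e-6)^2 = 9.604e-09 m^2
Step 3: tau = 2330 * 710 * 9.604e-09 / 130 = 1.2221459e-04 s
Step 4: Convert to microseconds (multiply by 1e6).
tau = 122.215 us


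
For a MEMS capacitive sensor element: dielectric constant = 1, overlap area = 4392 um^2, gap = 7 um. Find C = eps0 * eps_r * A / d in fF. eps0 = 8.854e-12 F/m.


Step 1: Convert area to m^2: A = 4392e-12 m^2
Step 2: Convert gap to m: d = 7e-6 m
Step 3: C = eps0 * eps_r * A / d
C = 8.854e-12 * 1 * 4392e-12 / 7e-6
Step 4: Convert to fF (multiply by 1e15).
C = 5.56 fF


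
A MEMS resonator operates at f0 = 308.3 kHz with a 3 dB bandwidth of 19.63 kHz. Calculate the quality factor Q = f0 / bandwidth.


Step 1: Q = f0 / bandwidth
Step 2: Q = 308.3 / 19.63
Q = 15.7


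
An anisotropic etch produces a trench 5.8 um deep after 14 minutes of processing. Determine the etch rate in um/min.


Step 1: Etch rate = depth / time
Step 2: rate = 5.8 / 14
rate = 0.414 um/min


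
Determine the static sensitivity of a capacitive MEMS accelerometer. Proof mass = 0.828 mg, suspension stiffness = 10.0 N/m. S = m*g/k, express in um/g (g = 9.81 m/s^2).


Step 1: Convert mass: m = 0.828 mg = 8.28e-07 kg
Step 2: S = m * g / k = 8.28e-07 * 9.81 / 10.0
Step 3: S = 8.12e-07 m/g
Step 4: Convert to um/g: S = 0.812 um/g


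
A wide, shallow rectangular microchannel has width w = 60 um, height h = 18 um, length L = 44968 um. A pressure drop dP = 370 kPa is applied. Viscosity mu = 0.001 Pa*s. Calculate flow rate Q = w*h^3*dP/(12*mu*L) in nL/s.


Step 1: Convert all dimensions to SI (meters).
w = 60e-6 m, h = 18e-6 m, L = 44968e-6 m, dP = 370e3 Pa
Step 2: Q = w * h^3 * dP / (12 * mu * L)
Q = 60e-6 * (18e-6)^3 * 370e3 / (12 * 0.001 * 44968e-6) = 2.3993062e-10 m^3/s
Step 3: Convert Q from m^3/s to nL/s (1 m^3 = 1e12 nL, so multiply by 1e12).
Q = 239.931 nL/s


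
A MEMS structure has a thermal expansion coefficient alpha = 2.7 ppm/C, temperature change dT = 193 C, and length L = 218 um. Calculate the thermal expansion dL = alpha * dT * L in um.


Step 1: Convert CTE: alpha = 2.7 ppm/C = 2.7e-6 /C
Step 2: dL = 2.7e-6 * 193 * 218
dL = 0.1136 um


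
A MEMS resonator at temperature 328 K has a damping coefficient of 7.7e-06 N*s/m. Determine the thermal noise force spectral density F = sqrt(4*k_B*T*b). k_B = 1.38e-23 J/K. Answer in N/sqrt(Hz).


Step 1: Compute 4 * k_B * T * b
= 4 * 1.38e-23 * 328 * 7.7e-06
= 1.3941e-25 N^2/Hz
Step 2: F_noise = sqrt(1.3941e-25)
F_noise = 3.73e-13 N/sqrt(Hz)


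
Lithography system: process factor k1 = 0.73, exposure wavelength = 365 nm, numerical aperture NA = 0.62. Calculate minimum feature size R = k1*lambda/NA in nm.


Step 1: Identify values: k1 = 0.73, lambda = 365 nm, NA = 0.62
Step 2: R = k1 * lambda / NA
R = 0.73 * 365 / 0.62
R = 429.8 nm


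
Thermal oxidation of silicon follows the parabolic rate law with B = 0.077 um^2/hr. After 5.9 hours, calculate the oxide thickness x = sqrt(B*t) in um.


Step 1: Compute B*t = 0.077 * 5.9 = 0.4543
Step 2: x = sqrt(0.4543)
x = 0.674 um


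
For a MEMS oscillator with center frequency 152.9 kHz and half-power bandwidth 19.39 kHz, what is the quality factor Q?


Step 1: Q = f0 / bandwidth
Step 2: Q = 152.9 / 19.39
Q = 7.9


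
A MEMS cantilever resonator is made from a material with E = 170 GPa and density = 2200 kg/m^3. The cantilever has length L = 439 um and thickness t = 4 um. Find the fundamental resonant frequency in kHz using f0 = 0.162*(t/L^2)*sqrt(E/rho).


Step 1: Convert units to SI.
t_SI = 4e-6 m, L_SI = 439e-6 m
Step 2: Calculate sqrt(E/rho).
sqrt(170e9 / 2200) = 8790.49 m/s
Step 3: Compute f0.
f0 = 0.162 * 4e-6 / (439e-6)^2 * 8790.49 = 29556.9 Hz = 29.56 kHz


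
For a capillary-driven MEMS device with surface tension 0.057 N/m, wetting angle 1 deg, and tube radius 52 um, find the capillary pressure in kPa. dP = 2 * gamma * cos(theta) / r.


Step 1: cos(1 deg) = 0.9998
Step 2: Convert r to m: r = 52e-6 m
Step 3: dP = 2 * 0.057 * 0.9998 / 52e-6 = 2191.9 Pa
Step 4: Convert Pa to kPa (divide by 1000).
dP = 2.19 kPa


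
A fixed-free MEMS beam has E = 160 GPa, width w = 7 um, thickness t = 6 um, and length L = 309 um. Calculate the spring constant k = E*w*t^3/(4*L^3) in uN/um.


Step 1: Convert E to consistent units (1 GPa = 1000 uN/um^2).
E = 160 GPa = 160000 uN/um^2
Step 2: Compute t^3 = 6^3 = 216
Step 3: Compute L^3 = 309^3 = 29503629
Step 4: k = 160000 * 7 * 216 / (4 * 29503629)
k = 2.0499 uN/um


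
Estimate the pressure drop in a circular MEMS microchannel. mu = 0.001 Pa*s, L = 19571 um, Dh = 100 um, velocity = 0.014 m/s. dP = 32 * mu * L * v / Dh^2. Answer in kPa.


Step 1: Convert to SI: L = 19571e-6 m, Dh = 100e-6 m
Step 2: dP = 32 * 0.001 * 19571e-6 * 0.014 / (100e-6)^2
Step 3: dP = 876.78 Pa
Step 4: Convert to kPa: dP = 0.88 kPa


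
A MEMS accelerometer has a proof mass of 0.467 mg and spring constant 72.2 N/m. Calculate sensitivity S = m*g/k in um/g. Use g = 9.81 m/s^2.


Step 1: Convert mass: m = 0.467 mg = 4.67e-07 kg
Step 2: S = m * g / k = 4.67e-07 * 9.81 / 72.2
Step 3: S = 6.35e-08 m/g
Step 4: Convert to um/g: S = 0.063 um/g


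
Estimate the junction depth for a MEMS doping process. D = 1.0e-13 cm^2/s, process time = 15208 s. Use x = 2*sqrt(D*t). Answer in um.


Step 1: Compute D*t = 1.0e-13 * 15208 = 1.5208e-09 cm^2
Step 2: sqrt(D*t) = 3.9e-05 cm
Step 3: x = 2 * 3.9e-05 cm = 7.8e-05 cm
Step 4: Convert to um (1 cm = 1e4 um): x = 0.78 um


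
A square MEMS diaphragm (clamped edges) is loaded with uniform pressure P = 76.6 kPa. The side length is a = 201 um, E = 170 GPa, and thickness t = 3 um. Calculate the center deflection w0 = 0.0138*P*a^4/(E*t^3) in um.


Step 1: Convert pressure to compatible units (E is in GPa, so P in GPa).
P = 76.6 kPa = 76.6e-6 GPa
Step 2: Compute numerator: 0.0138 * P * a^4.
a^4 = 201^4 = 1632240801
numerator = 0.0138 * 76.6e-6 * 1632240801 = 1.72541e+03
Step 3: Compute denominator: E * t^3 = 170 * 3^3 = 4590
Step 4: w0 = numerator / denominator = 1.72541e+03 / 4590 = 0.3759 um


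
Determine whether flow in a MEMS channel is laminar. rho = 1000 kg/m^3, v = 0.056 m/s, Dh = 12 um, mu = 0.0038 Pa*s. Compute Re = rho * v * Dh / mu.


Step 1: Convert Dh to meters: Dh = 12e-6 m
Step 2: Re = rho * v * Dh / mu
Re = 1000 * 0.056 * 12e-6 / 0.0038
Re = 0.177
Since Re = 0.177 is below ~2300, the flow is laminar.


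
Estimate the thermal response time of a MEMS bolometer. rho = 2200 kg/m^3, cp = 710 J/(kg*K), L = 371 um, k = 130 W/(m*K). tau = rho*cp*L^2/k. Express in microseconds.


Step 1: Convert L to m: L = 371e-6 m
Step 2: L^2 = (371e-6)^2 = 1.37641e-07 m^2
Step 3: tau = 2200 * 710 * 1.37641e-07 / 130 = 1.6538096e-03 s
Step 4: Convert to microseconds (multiply by 1e6).
tau = 1653.81 us


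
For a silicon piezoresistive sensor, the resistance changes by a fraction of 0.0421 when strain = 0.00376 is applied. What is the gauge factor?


Step 1: Identify values.
dR/R = 0.0421, strain = 0.00376
Step 2: GF = (dR/R) / strain = 0.0421 / 0.00376
GF = 11.2


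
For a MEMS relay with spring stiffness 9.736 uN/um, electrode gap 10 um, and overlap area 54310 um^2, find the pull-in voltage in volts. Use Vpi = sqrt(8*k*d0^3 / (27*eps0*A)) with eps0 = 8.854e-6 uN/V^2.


Step 1: Compute numerator: 8 * k * d0^3 = 8 * 9.736 * 10^3 = 77888.0
Step 2: Compute denominator: 27 * eps0 * A = 27 * 8.854e-6 * 54310 = 12.98324
Step 3: Vpi = sqrt(77888.0 / 12.98324)
Vpi = 77.45 V


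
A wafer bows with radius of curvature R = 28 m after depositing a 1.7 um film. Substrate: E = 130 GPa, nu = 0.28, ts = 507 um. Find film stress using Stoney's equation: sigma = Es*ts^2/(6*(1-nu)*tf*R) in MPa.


Step 1: Compute numerator: Es * ts^2 = 130 * 507^2 = 33416370 (GPa*um^2)
Step 2: Compute denominator (R in um): 6*(1-nu)*tf*R = 6*0.72*1.7*28e6 = 205632000.0 (um^2)
Step 3: sigma (GPa) = 33416370 / 205632000.0 = 1.62506e-01 GPa
Step 4: Convert to MPa (x1000): sigma = 162.5 MPa


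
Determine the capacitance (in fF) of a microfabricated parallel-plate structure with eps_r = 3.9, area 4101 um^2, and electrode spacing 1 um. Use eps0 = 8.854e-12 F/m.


Step 1: Convert area to m^2: A = 4101e-12 m^2
Step 2: Convert gap to m: d = 1e-6 m
Step 3: C = eps0 * eps_r * A / d
C = 8.854e-12 * 3.9 * 4101e-12 / 1e-6
Step 4: Convert to fF (multiply by 1e15).
C = 141.61 fF


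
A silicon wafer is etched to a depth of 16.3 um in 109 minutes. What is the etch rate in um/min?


Step 1: Etch rate = depth / time
Step 2: rate = 16.3 / 109
rate = 0.15 um/min


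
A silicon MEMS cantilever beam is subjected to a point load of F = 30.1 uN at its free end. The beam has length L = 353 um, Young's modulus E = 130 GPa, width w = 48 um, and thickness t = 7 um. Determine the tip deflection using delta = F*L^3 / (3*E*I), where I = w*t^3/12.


Step 1: Calculate the second moment of area.
I = w * t^3 / 12 = 48 * 7^3 / 12 = 1372.0 um^4
Step 2: Convert E to consistent units (1 GPa = 1000 uN/um^2).
E = 130 GPa = 130000 uN/um^2
Step 3: Calculate tip deflection.
delta = F * L^3 / (3 * E * I)
delta = 30.1 * 353^3 / (3 * 130000 * 1372.0)
delta = 2.4744 um


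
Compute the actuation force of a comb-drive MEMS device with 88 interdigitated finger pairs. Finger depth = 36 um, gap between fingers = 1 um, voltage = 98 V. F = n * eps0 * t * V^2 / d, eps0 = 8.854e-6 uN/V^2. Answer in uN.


Step 1: Parameters: n=88, eps0=8.854e-6 uN/V^2, t=36 um, V=98 V, d=1 um
Step 2: V^2 = 9604
Step 3: F = 88 * 8.854e-6 * 36 * 9604 / 1
F = 269.387 uN


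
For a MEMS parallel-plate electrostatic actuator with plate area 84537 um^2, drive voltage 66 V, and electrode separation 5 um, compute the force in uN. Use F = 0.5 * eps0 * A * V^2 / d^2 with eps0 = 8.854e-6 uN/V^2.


Step 1: Identify parameters.
eps0 = 8.854e-6 uN/V^2, A = 84537 um^2, V = 66 V, d = 5 um
Step 2: Compute V^2 = 66^2 = 4356
Step 3: Compute d^2 = 5^2 = 25
Step 4: F = 0.5 * 8.854e-6 * 84537 * 4356 / 25
F = 65.209 uN


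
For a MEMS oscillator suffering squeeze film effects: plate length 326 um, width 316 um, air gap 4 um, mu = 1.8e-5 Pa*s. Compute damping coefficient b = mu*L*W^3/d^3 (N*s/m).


Step 1: Convert to SI.
L = 326e-6 m, W = 316e-6 m, d = 4e-6 m
Step 2: W^3 = (316e-6)^3 = 3.16e-11 m^3
Step 3: d^3 = (4e-6)^3 = 6.40e-17 m^3
Step 4: b = 1.8e-5 * 326e-6 * 3.16e-11 / 6.40e-17
b = 2.89e-03 N*s/m


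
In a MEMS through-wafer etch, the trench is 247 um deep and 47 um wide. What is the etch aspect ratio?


Step 1: AR = depth / width
Step 2: AR = 247 / 47
AR = 5.3


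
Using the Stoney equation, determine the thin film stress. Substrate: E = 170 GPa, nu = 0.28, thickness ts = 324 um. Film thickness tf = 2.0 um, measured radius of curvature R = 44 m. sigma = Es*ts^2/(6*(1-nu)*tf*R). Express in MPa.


Step 1: Compute numerator: Es * ts^2 = 170 * 324^2 = 17845920 (GPa*um^2)
Step 2: Compute denominator (R in um): 6*(1-nu)*tf*R = 6*0.72*2.0*44e6 = 380160000.0 (um^2)
Step 3: sigma (GPa) = 17845920 / 380160000.0 = 4.6943e-02 GPa
Step 4: Convert to MPa (x1000): sigma = 46.9 MPa


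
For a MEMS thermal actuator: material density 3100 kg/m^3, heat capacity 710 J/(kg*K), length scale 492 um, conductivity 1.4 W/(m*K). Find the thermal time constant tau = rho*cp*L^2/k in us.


Step 1: Convert L to m: L = 492e-6 m
Step 2: L^2 = (492e-6)^2 = 2.42064e-07 m^2
Step 3: tau = 3100 * 710 * 2.42064e-07 / 1.4 = 3.8055918857e-01 s
Step 4: Convert to microseconds (multiply by 1e6).
tau = 380559.189 us


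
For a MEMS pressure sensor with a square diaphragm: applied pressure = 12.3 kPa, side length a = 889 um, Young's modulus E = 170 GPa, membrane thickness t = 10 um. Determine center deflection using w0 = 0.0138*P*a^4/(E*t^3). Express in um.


Step 1: Convert pressure to compatible units (E is in GPa, so P in GPa).
P = 12.3 kPa = 12.3e-6 GPa
Step 2: Compute numerator: 0.0138 * P * a^4.
a^4 = 889^4 = 624607283041
numerator = 0.0138 * 12.3e-6 * 624607283041 = 1.06021e+05
Step 3: Compute denominator: E * t^3 = 170 * 10^3 = 170000
Step 4: w0 = numerator / denominator = 1.06021e+05 / 170000 = 0.6237 um


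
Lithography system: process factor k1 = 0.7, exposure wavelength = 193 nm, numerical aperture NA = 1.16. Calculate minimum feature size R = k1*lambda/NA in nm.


Step 1: Identify values: k1 = 0.7, lambda = 193 nm, NA = 1.16
Step 2: R = k1 * lambda / NA
R = 0.7 * 193 / 1.16
R = 116.5 nm


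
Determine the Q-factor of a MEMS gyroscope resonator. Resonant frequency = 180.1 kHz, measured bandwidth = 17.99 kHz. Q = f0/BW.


Step 1: Q = f0 / bandwidth
Step 2: Q = 180.1 / 17.99
Q = 10.0


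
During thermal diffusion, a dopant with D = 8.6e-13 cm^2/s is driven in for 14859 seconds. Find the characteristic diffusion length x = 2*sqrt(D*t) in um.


Step 1: Compute D*t = 8.6e-13 * 14859 = 1.277874e-08 cm^2
Step 2: sqrt(D*t) = 1.13043e-04 cm
Step 3: x = 2 * 1.13043e-04 cm = 2.26086e-04 cm
Step 4: Convert to um (1 cm = 1e4 um): x = 2.261 um


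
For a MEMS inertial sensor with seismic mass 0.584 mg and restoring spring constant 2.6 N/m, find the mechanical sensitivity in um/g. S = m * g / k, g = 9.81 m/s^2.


Step 1: Convert mass: m = 0.584 mg = 5.84e-07 kg
Step 2: S = m * g / k = 5.84e-07 * 9.81 / 2.6
Step 3: S = 2.20e-06 m/g
Step 4: Convert to um/g: S = 2.203 um/g


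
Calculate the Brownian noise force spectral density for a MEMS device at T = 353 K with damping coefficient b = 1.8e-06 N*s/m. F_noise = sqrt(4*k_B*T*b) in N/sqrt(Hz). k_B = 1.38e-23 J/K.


Step 1: Compute 4 * k_B * T * b
= 4 * 1.38e-23 * 353 * 1.8e-06
= 3.5074e-26 N^2/Hz
Step 2: F_noise = sqrt(3.5074e-26)
F_noise = 1.87e-13 N/sqrt(Hz)


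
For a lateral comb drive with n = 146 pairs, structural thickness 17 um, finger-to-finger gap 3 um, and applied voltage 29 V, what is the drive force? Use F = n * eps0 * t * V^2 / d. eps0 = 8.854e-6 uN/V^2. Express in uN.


Step 1: Parameters: n=146, eps0=8.854e-6 uN/V^2, t=17 um, V=29 V, d=3 um
Step 2: V^2 = 841
Step 3: F = 146 * 8.854e-6 * 17 * 841 / 3
F = 6.161 uN


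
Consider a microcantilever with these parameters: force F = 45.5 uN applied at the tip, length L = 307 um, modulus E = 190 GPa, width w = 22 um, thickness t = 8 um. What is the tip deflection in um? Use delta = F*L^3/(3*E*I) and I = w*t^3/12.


Step 1: Calculate the second moment of area.
I = w * t^3 / 12 = 22 * 8^3 / 12 = 938.6667 um^4
Step 2: Convert E to consistent units (1 GPa = 1000 uN/um^2).
E = 190 GPa = 190000 uN/um^2
Step 3: Calculate tip deflection.
delta = F * L^3 / (3 * E * I)
delta = 45.5 * 307^3 / (3 * 190000 * 938.6667)
delta = 2.4606 um
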